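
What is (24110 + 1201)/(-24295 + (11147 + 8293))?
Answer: -25311/4855 ≈ -5.2134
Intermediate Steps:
(24110 + 1201)/(-24295 + (11147 + 8293)) = 25311/(-24295 + 19440) = 25311/(-4855) = 25311*(-1/4855) = -25311/4855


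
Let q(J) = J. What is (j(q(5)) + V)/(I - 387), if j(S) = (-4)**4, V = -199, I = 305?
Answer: -57/82 ≈ -0.69512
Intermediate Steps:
j(S) = 256
(j(q(5)) + V)/(I - 387) = (256 - 199)/(305 - 387) = 57/(-82) = 57*(-1/82) = -57/82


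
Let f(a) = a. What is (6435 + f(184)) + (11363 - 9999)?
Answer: 7983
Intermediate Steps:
(6435 + f(184)) + (11363 - 9999) = (6435 + 184) + (11363 - 9999) = 6619 + 1364 = 7983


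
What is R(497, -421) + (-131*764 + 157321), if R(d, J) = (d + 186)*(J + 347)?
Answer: 6695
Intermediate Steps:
R(d, J) = (186 + d)*(347 + J)
R(497, -421) + (-131*764 + 157321) = (64542 + 186*(-421) + 347*497 - 421*497) + (-131*764 + 157321) = (64542 - 78306 + 172459 - 209237) + (-100084 + 157321) = -50542 + 57237 = 6695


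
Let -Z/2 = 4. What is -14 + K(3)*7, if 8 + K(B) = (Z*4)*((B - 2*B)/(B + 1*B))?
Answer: 42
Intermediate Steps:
Z = -8 (Z = -2*4 = -8)
K(B) = 8 (K(B) = -8 + (-8*4)*((B - 2*B)/(B + 1*B)) = -8 - 32*(-B)/(B + B) = -8 - 32*(-B)/(2*B) = -8 - 32*(-B)*1/(2*B) = -8 - 32*(-½) = -8 + 16 = 8)
-14 + K(3)*7 = -14 + 8*7 = -14 + 56 = 42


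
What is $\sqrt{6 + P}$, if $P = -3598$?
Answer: $2 i \sqrt{898} \approx 59.933 i$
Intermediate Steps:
$\sqrt{6 + P} = \sqrt{6 - 3598} = \sqrt{-3592} = 2 i \sqrt{898}$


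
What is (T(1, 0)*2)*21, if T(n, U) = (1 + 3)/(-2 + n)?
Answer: -168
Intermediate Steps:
T(n, U) = 4/(-2 + n)
(T(1, 0)*2)*21 = ((4/(-2 + 1))*2)*21 = ((4/(-1))*2)*21 = ((4*(-1))*2)*21 = -4*2*21 = -8*21 = -168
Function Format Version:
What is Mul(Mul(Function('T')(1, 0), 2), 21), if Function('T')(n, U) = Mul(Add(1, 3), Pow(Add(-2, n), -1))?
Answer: -168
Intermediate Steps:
Function('T')(n, U) = Mul(4, Pow(Add(-2, n), -1))
Mul(Mul(Function('T')(1, 0), 2), 21) = Mul(Mul(Mul(4, Pow(Add(-2, 1), -1)), 2), 21) = Mul(Mul(Mul(4, Pow(-1, -1)), 2), 21) = Mul(Mul(Mul(4, -1), 2), 21) = Mul(Mul(-4, 2), 21) = Mul(-8, 21) = -168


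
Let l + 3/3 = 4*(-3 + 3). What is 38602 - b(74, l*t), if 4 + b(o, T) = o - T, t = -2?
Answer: 38534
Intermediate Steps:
l = -1 (l = -1 + 4*(-3 + 3) = -1 + 4*0 = -1 + 0 = -1)
b(o, T) = -4 + o - T (b(o, T) = -4 + (o - T) = -4 + o - T)
38602 - b(74, l*t) = 38602 - (-4 + 74 - (-1)*(-2)) = 38602 - (-4 + 74 - 1*2) = 38602 - (-4 + 74 - 2) = 38602 - 1*68 = 38602 - 68 = 38534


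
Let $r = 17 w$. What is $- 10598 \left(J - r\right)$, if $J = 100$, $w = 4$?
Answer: $-339136$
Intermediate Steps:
$r = 68$ ($r = 17 \cdot 4 = 68$)
$- 10598 \left(J - r\right) = - 10598 \left(100 - 68\right) = \left(-10598\right) 32 = -339136$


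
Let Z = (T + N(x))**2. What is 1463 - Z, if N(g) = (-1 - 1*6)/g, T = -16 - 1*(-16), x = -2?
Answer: 5803/4 ≈ 1450.8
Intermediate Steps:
T = 0 (T = -16 + 16 = 0)
N(g) = -7/g (N(g) = (-1 - 6)/g = -7/g)
Z = 49/4 (Z = (0 - 7/(-2))**2 = (0 - 7*(-1/2))**2 = (0 + 7/2)**2 = (7/2)**2 = 49/4 ≈ 12.250)
1463 - Z = 1463 - 1*49/4 = 1463 - 49/4 = 5803/4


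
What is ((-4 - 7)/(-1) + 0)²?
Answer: 121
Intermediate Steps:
((-4 - 7)/(-1) + 0)² = (-11*(-1) + 0)² = (11 + 0)² = 11² = 121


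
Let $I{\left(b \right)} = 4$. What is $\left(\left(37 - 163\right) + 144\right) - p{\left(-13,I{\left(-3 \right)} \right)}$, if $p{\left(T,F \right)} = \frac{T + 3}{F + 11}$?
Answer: $\frac{56}{3} \approx 18.667$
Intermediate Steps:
$p{\left(T,F \right)} = \frac{3 + T}{11 + F}$
$\left(\left(37 - 163\right) + 144\right) - p{\left(-13,I{\left(-3 \right)} \right)} = \left(\left(37 - 163\right) + 144\right) - \frac{3 - 13}{11 + 4} = \left(-126 + 144\right) - \frac{1}{15} \left(-10\right) = 18 - \frac{1}{15} \left(-10\right) = 18 - - \frac{2}{3} = 18 + \frac{2}{3} = \frac{56}{3}$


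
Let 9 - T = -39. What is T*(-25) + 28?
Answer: -1172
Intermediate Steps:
T = 48 (T = 9 - 1*(-39) = 9 + 39 = 48)
T*(-25) + 28 = 48*(-25) + 28 = -1200 + 28 = -1172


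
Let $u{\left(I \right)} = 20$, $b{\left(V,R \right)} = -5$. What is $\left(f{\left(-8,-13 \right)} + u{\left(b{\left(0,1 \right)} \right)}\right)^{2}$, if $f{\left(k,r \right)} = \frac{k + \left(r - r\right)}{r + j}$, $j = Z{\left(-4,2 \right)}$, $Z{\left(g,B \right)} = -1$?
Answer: $\frac{20736}{49} \approx 423.18$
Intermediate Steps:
$j = -1$
$f{\left(k,r \right)} = \frac{k}{-1 + r}$ ($f{\left(k,r \right)} = \frac{k + \left(r - r\right)}{r - 1} = \frac{k + 0}{-1 + r} = \frac{k}{-1 + r}$)
$\left(f{\left(-8,-13 \right)} + u{\left(b{\left(0,1 \right)} \right)}\right)^{2} = \left(- \frac{8}{-1 - 13} + 20\right)^{2} = \left(- \frac{8}{-14} + 20\right)^{2} = \left(\left(-8\right) \left(- \frac{1}{14}\right) + 20\right)^{2} = \left(\frac{4}{7} + 20\right)^{2} = \left(\frac{144}{7}\right)^{2} = \frac{20736}{49}$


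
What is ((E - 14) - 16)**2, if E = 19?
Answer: 121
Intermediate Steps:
((E - 14) - 16)**2 = ((19 - 14) - 16)**2 = (5 - 16)**2 = (-11)**2 = 121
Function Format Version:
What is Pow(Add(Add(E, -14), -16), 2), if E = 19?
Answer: 121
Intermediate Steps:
Pow(Add(Add(E, -14), -16), 2) = Pow(Add(Add(19, -14), -16), 2) = Pow(Add(5, -16), 2) = Pow(-11, 2) = 121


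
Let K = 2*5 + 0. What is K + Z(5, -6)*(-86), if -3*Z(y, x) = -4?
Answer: -314/3 ≈ -104.67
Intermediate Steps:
Z(y, x) = 4/3 (Z(y, x) = -1/3*(-4) = 4/3)
K = 10 (K = 10 + 0 = 10)
K + Z(5, -6)*(-86) = 10 + (4/3)*(-86) = 10 - 344/3 = -314/3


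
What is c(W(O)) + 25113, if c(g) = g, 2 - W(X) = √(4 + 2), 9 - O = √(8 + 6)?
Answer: 25115 - √6 ≈ 25113.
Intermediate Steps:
O = 9 - √14 (O = 9 - √(8 + 6) = 9 - √14 ≈ 5.2583)
W(X) = 2 - √6 (W(X) = 2 - √(4 + 2) = 2 - √6)
c(W(O)) + 25113 = (2 - √6) + 25113 = 25115 - √6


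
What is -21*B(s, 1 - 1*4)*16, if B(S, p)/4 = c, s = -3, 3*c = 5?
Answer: -2240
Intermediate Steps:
c = 5/3 (c = (⅓)*5 = 5/3 ≈ 1.6667)
B(S, p) = 20/3 (B(S, p) = 4*(5/3) = 20/3)
-21*B(s, 1 - 1*4)*16 = -21*20/3*16 = -140*16 = -2240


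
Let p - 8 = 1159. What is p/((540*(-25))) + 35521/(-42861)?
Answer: -58839143/64291500 ≈ -0.91519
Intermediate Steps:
p = 1167 (p = 8 + 1159 = 1167)
p/((540*(-25))) + 35521/(-42861) = 1167/((540*(-25))) + 35521/(-42861) = 1167/(-13500) + 35521*(-1/42861) = 1167*(-1/13500) - 35521/42861 = -389/4500 - 35521/42861 = -58839143/64291500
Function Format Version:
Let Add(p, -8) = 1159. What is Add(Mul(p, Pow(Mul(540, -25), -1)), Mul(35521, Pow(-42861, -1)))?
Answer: Rational(-58839143, 64291500) ≈ -0.91519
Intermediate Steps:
p = 1167 (p = Add(8, 1159) = 1167)
Add(Mul(p, Pow(Mul(540, -25), -1)), Mul(35521, Pow(-42861, -1))) = Add(Mul(1167, Pow(Mul(540, -25), -1)), Mul(35521, Pow(-42861, -1))) = Add(Mul(1167, Pow(-13500, -1)), Mul(35521, Rational(-1, 42861))) = Add(Mul(1167, Rational(-1, 13500)), Rational(-35521, 42861)) = Add(Rational(-389, 4500), Rational(-35521, 42861)) = Rational(-58839143, 64291500)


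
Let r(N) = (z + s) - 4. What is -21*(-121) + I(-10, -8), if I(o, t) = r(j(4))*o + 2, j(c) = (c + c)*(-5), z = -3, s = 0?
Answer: 2613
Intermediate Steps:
j(c) = -10*c (j(c) = (2*c)*(-5) = -10*c)
r(N) = -7 (r(N) = (-3 + 0) - 4 = -3 - 4 = -7)
I(o, t) = 2 - 7*o (I(o, t) = -7*o + 2 = 2 - 7*o)
-21*(-121) + I(-10, -8) = -21*(-121) + (2 - 7*(-10)) = 2541 + (2 + 70) = 2541 + 72 = 2613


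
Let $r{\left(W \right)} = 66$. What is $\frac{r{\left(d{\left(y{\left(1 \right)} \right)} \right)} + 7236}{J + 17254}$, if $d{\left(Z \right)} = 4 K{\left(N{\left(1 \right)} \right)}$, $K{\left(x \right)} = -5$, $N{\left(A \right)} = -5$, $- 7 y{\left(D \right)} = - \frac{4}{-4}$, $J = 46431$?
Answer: $\frac{7302}{63685} \approx 0.11466$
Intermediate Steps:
$y{\left(D \right)} = - \frac{1}{7}$ ($y{\left(D \right)} = - \frac{\left(-4\right) \frac{1}{-4}}{7} = - \frac{\left(-4\right) \left(- \frac{1}{4}\right)}{7} = \left(- \frac{1}{7}\right) 1 = - \frac{1}{7}$)
$d{\left(Z \right)} = -20$ ($d{\left(Z \right)} = 4 \left(-5\right) = -20$)
$\frac{r{\left(d{\left(y{\left(1 \right)} \right)} \right)} + 7236}{J + 17254} = \frac{66 + 7236}{46431 + 17254} = \frac{7302}{63685}$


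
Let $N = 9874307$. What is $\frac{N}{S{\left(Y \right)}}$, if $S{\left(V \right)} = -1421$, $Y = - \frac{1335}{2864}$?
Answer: $- \frac{9874307}{1421} \approx -6948.8$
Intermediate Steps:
$Y = - \frac{1335}{2864}$ ($Y = \left(-1335\right) \frac{1}{2864} = - \frac{1335}{2864} \approx -0.46613$)
$\frac{N}{S{\left(Y \right)}} = \frac{9874307}{-1421} = 9874307 \left(- \frac{1}{1421}\right) = - \frac{9874307}{1421}$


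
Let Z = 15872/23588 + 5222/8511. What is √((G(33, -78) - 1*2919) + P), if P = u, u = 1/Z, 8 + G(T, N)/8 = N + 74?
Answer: I*√12565511203165204866/64565782 ≈ 54.902*I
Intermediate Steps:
G(T, N) = 528 + 8*N (G(T, N) = -64 + 8*(N + 74) = -64 + 8*(74 + N) = -64 + (592 + 8*N) = 528 + 8*N)
Z = 64565782/50189367 (Z = 15872*(1/23588) + 5222*(1/8511) = 3968/5897 + 5222/8511 = 64565782/50189367 ≈ 1.2864)
u = 50189367/64565782 (u = 1/(64565782/50189367) = 50189367/64565782 ≈ 0.77734)
P = 50189367/64565782 ≈ 0.77734
√((G(33, -78) - 1*2919) + P) = √(((528 + 8*(-78)) - 1*2919) + 50189367/64565782) = √(((528 - 624) - 2919) + 50189367/64565782) = √((-96 - 2919) + 50189367/64565782) = √(-3015 + 50189367/64565782) = √(-194615643363/64565782) = I*√12565511203165204866/64565782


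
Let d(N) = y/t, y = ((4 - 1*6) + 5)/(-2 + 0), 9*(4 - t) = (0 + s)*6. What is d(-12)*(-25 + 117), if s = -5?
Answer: -207/11 ≈ -18.818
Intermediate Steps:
t = 22/3 (t = 4 - (0 - 5)*6/9 = 4 - (-5)*6/9 = 4 - ⅑*(-30) = 4 + 10/3 = 22/3 ≈ 7.3333)
y = -3/2 (y = ((4 - 6) + 5)/(-2) = (-2 + 5)*(-½) = 3*(-½) = -3/2 ≈ -1.5000)
d(N) = -9/44 (d(N) = -3/(2*22/3) = -3/2*3/22 = -9/44)
d(-12)*(-25 + 117) = -9*(-25 + 117)/44 = -9/44*92 = -207/11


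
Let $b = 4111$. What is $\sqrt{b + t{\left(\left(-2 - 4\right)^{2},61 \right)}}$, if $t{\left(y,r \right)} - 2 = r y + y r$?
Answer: $9 \sqrt{105} \approx 92.223$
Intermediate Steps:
$t{\left(y,r \right)} = 2 + 2 r y$ ($t{\left(y,r \right)} = 2 + \left(r y + y r\right) = 2 + \left(r y + r y\right) = 2 + 2 r y$)
$\sqrt{b + t{\left(\left(-2 - 4\right)^{2},61 \right)}} = \sqrt{4111 + \left(2 + 2 \cdot 61 \left(-2 - 4\right)^{2}\right)} = \sqrt{4111 + \left(2 + 2 \cdot 61 \left(-6\right)^{2}\right)} = \sqrt{4111 + \left(2 + 2 \cdot 61 \cdot 36\right)} = \sqrt{4111 + \left(2 + 4392\right)} = \sqrt{4111 + 4394} = \sqrt{8505} = 9 \sqrt{105}$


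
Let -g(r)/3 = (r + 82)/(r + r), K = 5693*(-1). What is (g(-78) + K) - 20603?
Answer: -341847/13 ≈ -26296.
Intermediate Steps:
K = -5693
g(r) = -3*(82 + r)/(2*r) (g(r) = -3*(r + 82)/(r + r) = -3*(82 + r)/(2*r))
(g(-78) + K) - 20603 = ((-3/2 - 123/(-78)) - 5693) - 20603 = ((-3/2 - 123*(-1/78)) - 5693) - 20603 = ((-3/2 + 41/26) - 5693) - 20603 = (1/13 - 5693) - 20603 = -74008/13 - 20603 = -341847/13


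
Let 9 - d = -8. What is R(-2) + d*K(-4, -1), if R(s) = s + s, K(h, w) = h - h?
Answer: -4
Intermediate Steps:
d = 17 (d = 9 - 1*(-8) = 9 + 8 = 17)
K(h, w) = 0
R(s) = 2*s
R(-2) + d*K(-4, -1) = 2*(-2) + 17*0 = -4 + 0 = -4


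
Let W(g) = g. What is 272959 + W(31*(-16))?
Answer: 272463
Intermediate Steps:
272959 + W(31*(-16)) = 272959 + 31*(-16) = 272959 - 496 = 272463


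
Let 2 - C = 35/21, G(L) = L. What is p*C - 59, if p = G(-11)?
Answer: -188/3 ≈ -62.667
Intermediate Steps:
C = ⅓ (C = 2 - 35/21 = 2 - 1*5/3 = 2 - 5/3 = ⅓ ≈ 0.33333)
p = -11
p*C - 59 = -11*⅓ - 59 = -11/3 - 59 = -188/3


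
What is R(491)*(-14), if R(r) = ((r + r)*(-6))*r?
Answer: 40501608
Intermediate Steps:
R(r) = -12*r**2 (R(r) = ((2*r)*(-6))*r = (-12*r)*r = -12*r**2)
R(491)*(-14) = -12*491**2*(-14) = -12*241081*(-14) = -2892972*(-14) = 40501608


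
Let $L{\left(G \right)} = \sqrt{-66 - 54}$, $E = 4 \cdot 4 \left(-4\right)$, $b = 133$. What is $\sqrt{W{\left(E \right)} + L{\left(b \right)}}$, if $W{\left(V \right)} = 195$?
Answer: $\sqrt{195 + 2 i \sqrt{30}} \approx 13.97 + 0.39208 i$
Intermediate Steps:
$E = -64$ ($E = 16 \left(-4\right) = -64$)
$L{\left(G \right)} = 2 i \sqrt{30}$ ($L{\left(G \right)} = \sqrt{-120} = 2 i \sqrt{30}$)
$\sqrt{W{\left(E \right)} + L{\left(b \right)}} = \sqrt{195 + 2 i \sqrt{30}}$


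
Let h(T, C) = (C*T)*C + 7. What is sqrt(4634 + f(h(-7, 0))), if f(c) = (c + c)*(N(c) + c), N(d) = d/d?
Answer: sqrt(4746) ≈ 68.891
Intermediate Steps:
N(d) = 1
h(T, C) = 7 + T*C**2 (h(T, C) = T*C**2 + 7 = 7 + T*C**2)
f(c) = 2*c*(1 + c) (f(c) = (c + c)*(1 + c) = (2*c)*(1 + c) = 2*c*(1 + c))
sqrt(4634 + f(h(-7, 0))) = sqrt(4634 + 2*(7 - 7*0**2)*(1 + (7 - 7*0**2))) = sqrt(4634 + 2*(7 - 7*0)*(1 + (7 - 7*0))) = sqrt(4634 + 2*(7 + 0)*(1 + (7 + 0))) = sqrt(4634 + 2*7*(1 + 7)) = sqrt(4634 + 2*7*8) = sqrt(4634 + 112) = sqrt(4746)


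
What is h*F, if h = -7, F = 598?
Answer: -4186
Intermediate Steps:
h*F = -7*598 = -4186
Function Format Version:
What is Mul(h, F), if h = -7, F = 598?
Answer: -4186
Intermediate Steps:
Mul(h, F) = Mul(-7, 598) = -4186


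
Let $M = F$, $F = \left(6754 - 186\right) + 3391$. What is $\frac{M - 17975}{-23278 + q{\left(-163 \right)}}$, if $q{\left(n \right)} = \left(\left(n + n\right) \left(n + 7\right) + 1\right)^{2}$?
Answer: $- \frac{2672}{862137057} \approx -3.0993 \cdot 10^{-6}$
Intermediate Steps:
$q{\left(n \right)} = \left(1 + 2 n \left(7 + n\right)\right)^{2}$ ($q{\left(n \right)} = \left(2 n \left(7 + n\right) + 1\right)^{2} = \left(1 + 2 n \left(7 + n\right)\right)^{2}$)
$F = 9959$ ($F = 6568 + 3391 = 9959$)
$M = 9959$
$\frac{M - 17975}{-23278 + q{\left(-163 \right)}} = \frac{9959 - 17975}{-23278 + \left(1 + 2 \left(-163\right)^{2} + 14 \left(-163\right)\right)^{2}} = - \frac{8016}{-23278 + \left(1 + 2 \cdot 26569 - 2282\right)^{2}} = - \frac{8016}{-23278 + \left(1 + 53138 - 2282\right)^{2}} = - \frac{8016}{-23278 + 50857^{2}} = - \frac{8016}{-23278 + 2586434449} = - \frac{8016}{2586411171} = \left(-8016\right) \frac{1}{2586411171} = - \frac{2672}{862137057}$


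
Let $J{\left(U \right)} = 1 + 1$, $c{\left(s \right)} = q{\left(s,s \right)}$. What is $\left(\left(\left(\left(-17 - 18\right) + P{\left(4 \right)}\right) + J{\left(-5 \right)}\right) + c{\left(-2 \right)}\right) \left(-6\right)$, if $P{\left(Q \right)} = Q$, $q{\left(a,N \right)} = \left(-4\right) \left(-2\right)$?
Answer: $126$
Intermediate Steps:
$q{\left(a,N \right)} = 8$
$c{\left(s \right)} = 8$
$J{\left(U \right)} = 2$
$\left(\left(\left(\left(-17 - 18\right) + P{\left(4 \right)}\right) + J{\left(-5 \right)}\right) + c{\left(-2 \right)}\right) \left(-6\right) = \left(\left(\left(\left(-17 - 18\right) + 4\right) + 2\right) + 8\right) \left(-6\right) = \left(\left(\left(-35 + 4\right) + 2\right) + 8\right) \left(-6\right) = \left(\left(-31 + 2\right) + 8\right) \left(-6\right) = \left(-29 + 8\right) \left(-6\right) = \left(-21\right) \left(-6\right) = 126$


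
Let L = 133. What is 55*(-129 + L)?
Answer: 220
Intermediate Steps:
55*(-129 + L) = 55*(-129 + 133) = 55*4 = 220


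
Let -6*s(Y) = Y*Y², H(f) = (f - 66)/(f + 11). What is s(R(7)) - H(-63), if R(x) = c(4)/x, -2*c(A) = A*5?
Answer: -106741/53508 ≈ -1.9949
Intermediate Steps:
H(f) = (-66 + f)/(11 + f)
c(A) = -5*A/2 (c(A) = -A*5/2 = -5*A/2)
R(x) = -10/x (R(x) = (-5/2*4)/x = -10/x)
s(Y) = -Y³/6 (s(Y) = -Y*Y²/6 = -Y³/6)
s(R(7)) - H(-63) = -(-10/7)³/6 - (-66 - 63)/(11 - 63) = -(-10*⅐)³/6 - (-129)/(-52) = -(-10/7)³/6 - (-1)*(-129)/52 = -⅙*(-1000/343) - 1*129/52 = 500/1029 - 129/52 = -106741/53508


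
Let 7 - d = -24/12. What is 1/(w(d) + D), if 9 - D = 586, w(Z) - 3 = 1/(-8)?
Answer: -8/4593 ≈ -0.0017418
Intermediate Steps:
d = 9 (d = 7 - (-24)/12 = 7 - 1*(-2) = 7 + 2 = 9)
w(Z) = 23/8 (w(Z) = 3 + 1/(-8) = 3 - ⅛ = 23/8)
D = -577 (D = 9 - 1*586 = 9 - 586 = -577)
1/(w(d) + D) = 1/(23/8 - 577) = 1/(-4593/8) = -8/4593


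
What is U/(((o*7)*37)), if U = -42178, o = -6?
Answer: 21089/777 ≈ 27.142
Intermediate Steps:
U/(((o*7)*37)) = -42178/(-6*7*37) = -42178/((-42*37)) = -42178/(-1554) = -42178*(-1/1554) = 21089/777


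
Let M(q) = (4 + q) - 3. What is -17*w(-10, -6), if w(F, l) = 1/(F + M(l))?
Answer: 17/15 ≈ 1.1333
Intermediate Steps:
M(q) = 1 + q
w(F, l) = 1/(1 + F + l) (w(F, l) = 1/(F + (1 + l)) = 1/(1 + F + l))
-17*w(-10, -6) = -17/(1 - 10 - 6) = -17/(-15) = -17*(-1/15) = 17/15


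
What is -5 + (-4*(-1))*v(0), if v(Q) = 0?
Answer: -5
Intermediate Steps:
-5 + (-4*(-1))*v(0) = -5 - 4*(-1)*0 = -5 + 4*0 = -5 + 0 = -5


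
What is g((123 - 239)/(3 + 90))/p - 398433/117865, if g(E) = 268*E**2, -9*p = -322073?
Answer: -122894809950329/36480649913345 ≈ -3.3688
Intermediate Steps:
p = 322073/9 (p = -1/9*(-322073) = 322073/9 ≈ 35786.)
g((123 - 239)/(3 + 90))/p - 398433/117865 = (268*((123 - 239)/(3 + 90))**2)/(322073/9) - 398433/117865 = (268*(-116/93)**2)*(9/322073) - 398433*1/117865 = (268*(-116*1/93)**2)*(9/322073) - 398433/117865 = (268*(-116/93)**2)*(9/322073) - 398433/117865 = (268*(13456/8649))*(9/322073) - 398433/117865 = (3606208/8649)*(9/322073) - 398433/117865 = 3606208/309512153 - 398433/117865 = -122894809950329/36480649913345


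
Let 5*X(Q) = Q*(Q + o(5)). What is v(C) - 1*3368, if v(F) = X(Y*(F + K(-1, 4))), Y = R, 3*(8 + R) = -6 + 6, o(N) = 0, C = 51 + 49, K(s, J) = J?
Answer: 675384/5 ≈ 1.3508e+5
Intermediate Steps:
C = 100
R = -8 (R = -8 + (-6 + 6)/3 = -8 + (⅓)*0 = -8 + 0 = -8)
Y = -8
X(Q) = Q²/5 (X(Q) = (Q*(Q + 0))/5 = (Q*Q)/5 = Q²/5)
v(F) = (-32 - 8*F)²/5 (v(F) = (-8*(F + 4))²/5 = (-8*(4 + F))²/5 = (-32 - 8*F)²/5)
v(C) - 1*3368 = 64*(4 + 100)²/5 - 1*3368 = (64/5)*104² - 3368 = (64/5)*10816 - 3368 = 692224/5 - 3368 = 675384/5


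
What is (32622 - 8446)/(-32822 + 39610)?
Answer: 6044/1697 ≈ 3.5616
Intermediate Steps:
(32622 - 8446)/(-32822 + 39610) = 24176/6788 = 24176*(1/6788) = 6044/1697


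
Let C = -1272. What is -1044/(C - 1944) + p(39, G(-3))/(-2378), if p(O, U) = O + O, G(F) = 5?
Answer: 92991/318652 ≈ 0.29183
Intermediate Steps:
p(O, U) = 2*O
-1044/(C - 1944) + p(39, G(-3))/(-2378) = -1044/(-1272 - 1944) + (2*39)/(-2378) = -1044/(-3216) + 78*(-1/2378) = -1044*(-1/3216) - 39/1189 = 87/268 - 39/1189 = 92991/318652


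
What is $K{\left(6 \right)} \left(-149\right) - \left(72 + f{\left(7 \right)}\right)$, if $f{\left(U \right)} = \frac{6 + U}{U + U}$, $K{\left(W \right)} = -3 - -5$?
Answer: $- \frac{5193}{14} \approx -370.93$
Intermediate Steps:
$K{\left(W \right)} = 2$ ($K{\left(W \right)} = -3 + 5 = 2$)
$f{\left(U \right)} = \frac{6 + U}{2 U}$
$K{\left(6 \right)} \left(-149\right) - \left(72 + f{\left(7 \right)}\right) = 2 \left(-149\right) - \left(72 + \frac{6 + 7}{2 \cdot 7}\right) = -298 - \left(72 + \frac{1}{2} \cdot \frac{1}{7} \cdot 13\right) = -298 - \frac{1021}{14} = - \frac{5193}{14}$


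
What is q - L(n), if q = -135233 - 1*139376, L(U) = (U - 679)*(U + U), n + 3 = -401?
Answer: -1149673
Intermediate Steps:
n = -404 (n = -3 - 401 = -404)
L(U) = 2*U*(-679 + U) (L(U) = (-679 + U)*(2*U) = 2*U*(-679 + U))
q = -274609 (q = -135233 - 139376 = -274609)
q - L(n) = -274609 - 2*(-404)*(-679 - 404) = -274609 - 2*(-404)*(-1083) = -274609 - 1*875064 = -274609 - 875064 = -1149673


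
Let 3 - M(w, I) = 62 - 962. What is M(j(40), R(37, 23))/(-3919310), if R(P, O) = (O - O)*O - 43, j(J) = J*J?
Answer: -903/3919310 ≈ -0.00023040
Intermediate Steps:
j(J) = J**2
R(P, O) = -43 (R(P, O) = 0*O - 43 = 0 - 43 = -43)
M(w, I) = 903 (M(w, I) = 3 - (62 - 962) = 3 - 1*(-900) = 3 + 900 = 903)
M(j(40), R(37, 23))/(-3919310) = 903/(-3919310) = 903*(-1/3919310) = -903/3919310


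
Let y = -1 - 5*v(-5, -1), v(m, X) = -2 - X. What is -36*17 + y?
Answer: -608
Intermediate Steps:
y = 4 (y = -1 - 5*(-2 - 1*(-1)) = -1 - 5*(-2 + 1) = -1 - 5*(-1) = -1 + 5 = 4)
-36*17 + y = -36*17 + 4 = -612 + 4 = -608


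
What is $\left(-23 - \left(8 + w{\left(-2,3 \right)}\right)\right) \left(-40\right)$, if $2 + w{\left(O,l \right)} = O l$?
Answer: $920$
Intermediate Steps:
$w{\left(O,l \right)} = -2 + O l$
$\left(-23 - \left(8 + w{\left(-2,3 \right)}\right)\right) \left(-40\right) = \left(-23 - \left(6 - 6\right)\right) \left(-40\right) = \left(-23 - 0\right) \left(-40\right) = \left(-23 + \left(-8 + 8\right)\right) \left(-40\right) = \left(-23 + 0\right) \left(-40\right) = \left(-23\right) \left(-40\right) = 920$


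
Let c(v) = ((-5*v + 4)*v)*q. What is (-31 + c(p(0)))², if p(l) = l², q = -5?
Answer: 961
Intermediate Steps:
c(v) = -5*v*(4 - 5*v) (c(v) = ((-5*v + 4)*v)*(-5) = ((4 - 5*v)*v)*(-5) = (v*(4 - 5*v))*(-5) = -5*v*(4 - 5*v))
(-31 + c(p(0)))² = (-31 + 5*0²*(-4 + 5*0²))² = (-31 + 5*0*(-4 + 5*0))² = (-31 + 5*0*(-4 + 0))² = (-31 + 5*0*(-4))² = (-31 + 0)² = (-31)² = 961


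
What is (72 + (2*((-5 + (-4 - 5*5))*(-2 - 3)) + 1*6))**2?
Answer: 174724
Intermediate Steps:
(72 + (2*((-5 + (-4 - 5*5))*(-2 - 3)) + 1*6))**2 = (72 + (2*((-5 + (-4 - 25))*(-5)) + 6))**2 = (72 + (2*((-5 - 29)*(-5)) + 6))**2 = (72 + (2*(-34*(-5)) + 6))**2 = (72 + (2*170 + 6))**2 = (72 + (340 + 6))**2 = (72 + 346)**2 = 418**2 = 174724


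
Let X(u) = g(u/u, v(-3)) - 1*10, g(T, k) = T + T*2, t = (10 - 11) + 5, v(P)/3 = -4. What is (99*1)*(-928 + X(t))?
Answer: -92565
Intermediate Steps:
v(P) = -12 (v(P) = 3*(-4) = -12)
t = 4 (t = -1 + 5 = 4)
g(T, k) = 3*T (g(T, k) = T + 2*T = 3*T)
X(u) = -7 (X(u) = 3*(u/u) - 1*10 = 3*1 - 10 = 3 - 10 = -7)
(99*1)*(-928 + X(t)) = (99*1)*(-928 - 7) = 99*(-935) = -92565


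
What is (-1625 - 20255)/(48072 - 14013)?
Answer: -21880/34059 ≈ -0.64242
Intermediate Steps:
(-1625 - 20255)/(48072 - 14013) = -21880/34059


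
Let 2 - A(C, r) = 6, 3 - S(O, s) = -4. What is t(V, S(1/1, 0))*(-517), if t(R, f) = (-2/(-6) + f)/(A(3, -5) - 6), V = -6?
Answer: 5687/15 ≈ 379.13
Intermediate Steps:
S(O, s) = 7 (S(O, s) = 3 - 1*(-4) = 3 + 4 = 7)
A(C, r) = -4 (A(C, r) = 2 - 1*6 = 2 - 6 = -4)
t(R, f) = -1/30 - f/10 (t(R, f) = (-2/(-6) + f)/(-4 - 6) = (-2*(-⅙) + f)/(-10) = (⅓ + f)*(-⅒) = -1/30 - f/10)
t(V, S(1/1, 0))*(-517) = (-1/30 - ⅒*7)*(-517) = (-1/30 - 7/10)*(-517) = -11/15*(-517) = 5687/15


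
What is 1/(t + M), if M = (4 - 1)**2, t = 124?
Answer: 1/133 ≈ 0.0075188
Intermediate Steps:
M = 9 (M = 3**2 = 9)
1/(t + M) = 1/(124 + 9) = 1/133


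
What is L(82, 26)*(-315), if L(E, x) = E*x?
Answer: -671580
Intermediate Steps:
L(82, 26)*(-315) = (82*26)*(-315) = 2132*(-315) = -671580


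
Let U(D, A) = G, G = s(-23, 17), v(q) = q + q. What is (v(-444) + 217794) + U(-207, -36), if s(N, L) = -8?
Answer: 216898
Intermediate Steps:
v(q) = 2*q
G = -8
U(D, A) = -8
(v(-444) + 217794) + U(-207, -36) = (2*(-444) + 217794) - 8 = (-888 + 217794) - 8 = 216906 - 8 = 216898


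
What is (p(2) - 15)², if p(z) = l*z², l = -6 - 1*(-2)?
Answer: 961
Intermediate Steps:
l = -4 (l = -6 + 2 = -4)
p(z) = -4*z²
(p(2) - 15)² = (-4*2² - 15)² = (-4*4 - 15)² = (-16 - 15)² = (-31)² = 961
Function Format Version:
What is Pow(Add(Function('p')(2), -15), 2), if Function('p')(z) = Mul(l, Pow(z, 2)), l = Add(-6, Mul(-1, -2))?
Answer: 961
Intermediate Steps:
l = -4 (l = Add(-6, 2) = -4)
Function('p')(z) = Mul(-4, Pow(z, 2))
Pow(Add(Function('p')(2), -15), 2) = Pow(Add(Mul(-4, Pow(2, 2)), -15), 2) = Pow(Add(Mul(-4, 4), -15), 2) = Pow(Add(-16, -15), 2) = Pow(-31, 2) = 961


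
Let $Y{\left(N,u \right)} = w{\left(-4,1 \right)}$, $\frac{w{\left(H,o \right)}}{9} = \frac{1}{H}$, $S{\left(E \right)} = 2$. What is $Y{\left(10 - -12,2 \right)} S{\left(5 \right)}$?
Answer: $- \frac{9}{2} \approx -4.5$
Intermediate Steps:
$w{\left(H,o \right)} = \frac{9}{H}$
$Y{\left(N,u \right)} = - \frac{9}{4}$ ($Y{\left(N,u \right)} = \frac{9}{-4} = 9 \left(- \frac{1}{4}\right) = - \frac{9}{4}$)
$Y{\left(10 - -12,2 \right)} S{\left(5 \right)} = \left(- \frac{9}{4}\right) 2 = - \frac{9}{2}$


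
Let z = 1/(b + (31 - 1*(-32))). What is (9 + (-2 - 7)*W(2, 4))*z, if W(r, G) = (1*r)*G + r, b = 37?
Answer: -81/100 ≈ -0.81000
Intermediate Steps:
W(r, G) = r + G*r (W(r, G) = r*G + r = G*r + r = r + G*r)
z = 1/100 (z = 1/(37 + (31 - 1*(-32))) = 1/(37 + (31 + 32)) = 1/(37 + 63) = 1/100 ≈ 0.010000)
(9 + (-2 - 7)*W(2, 4))*z = (9 + (-2 - 7)*(2*(1 + 4)))*(1/100) = (9 - 18*5)*(1/100) = (9 - 9*10)*(1/100) = (9 - 90)*(1/100) = -81*1/100 = -81/100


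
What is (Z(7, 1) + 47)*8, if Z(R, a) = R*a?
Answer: 432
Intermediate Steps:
(Z(7, 1) + 47)*8 = (7*1 + 47)*8 = (7 + 47)*8 = 54*8 = 432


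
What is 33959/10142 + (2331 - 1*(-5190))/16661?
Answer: 642068881/168975862 ≈ 3.7998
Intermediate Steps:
33959/10142 + (2331 - 1*(-5190))/16661 = 33959*(1/10142) + (2331 + 5190)*(1/16661) = 33959/10142 + 7521*(1/16661) = 33959/10142 + 7521/16661 = 642068881/168975862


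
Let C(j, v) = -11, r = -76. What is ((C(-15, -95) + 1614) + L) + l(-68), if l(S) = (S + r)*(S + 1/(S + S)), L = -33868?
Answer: -382023/17 ≈ -22472.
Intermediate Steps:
l(S) = (-76 + S)*(S + 1/(2*S)) (l(S) = (S - 76)*(S + 1/(S + S)) = (-76 + S)*(S + 1/(2*S)))
((C(-15, -95) + 1614) + L) + l(-68) = ((-11 + 1614) - 33868) + (½ + (-68)² - 76*(-68) - 38/(-68)) = (1603 - 33868) + (½ + 4624 + 5168 - 38*(-1/68)) = -32265 + (½ + 4624 + 5168 + 19/34) = -32265 + 166482/17 = -382023/17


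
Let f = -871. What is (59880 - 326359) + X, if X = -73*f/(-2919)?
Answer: -777915784/2919 ≈ -2.6650e+5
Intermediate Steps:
X = -63583/2919 (X = -(-63583)/(-2919) = -(-63583)*(-1)/2919 = -73*871/2919 = -63583/2919 ≈ -21.782)
(59880 - 326359) + X = (59880 - 326359) - 63583/2919 = -266479 - 63583/2919 = -777915784/2919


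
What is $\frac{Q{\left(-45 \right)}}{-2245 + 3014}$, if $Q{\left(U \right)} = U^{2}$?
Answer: $\frac{2025}{769} \approx 2.6333$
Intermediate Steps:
$\frac{Q{\left(-45 \right)}}{-2245 + 3014} = \frac{\left(-45\right)^{2}}{-2245 + 3014} = \frac{2025}{769}$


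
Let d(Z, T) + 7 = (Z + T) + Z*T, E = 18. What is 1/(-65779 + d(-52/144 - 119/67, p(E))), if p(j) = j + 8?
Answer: -268/17639145 ≈ -1.5193e-5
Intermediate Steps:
p(j) = 8 + j
d(Z, T) = -7 + T + Z + T*Z (d(Z, T) = -7 + ((Z + T) + Z*T) = -7 + ((T + Z) + T*Z) = -7 + (T + Z + T*Z) = -7 + T + Z + T*Z)
1/(-65779 + d(-52/144 - 119/67, p(E))) = 1/(-65779 + (-7 + (8 + 18) + (-52/144 - 119/67) + (8 + 18)*(-52/144 - 119/67))) = 1/(-65779 + (-7 + 26 + (-52*1/144 - 119*1/67) + 26*(-52*1/144 - 119*1/67))) = 1/(-65779 + (-7 + 26 + (-13/36 - 119/67) + 26*(-13/36 - 119/67))) = 1/(-65779 + (-7 + 26 - 5155/2412 + 26*(-5155/2412))) = 1/(-65779 + (-7 + 26 - 5155/2412 - 67015/1206)) = 1/(-65779 - 10373/268) = 1/(-17639145/268) = -268/17639145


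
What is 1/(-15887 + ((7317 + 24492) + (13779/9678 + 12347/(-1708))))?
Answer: 2755004/43849180399 ≈ 6.2829e-5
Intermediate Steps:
1/(-15887 + ((7317 + 24492) + (13779/9678 + 12347/(-1708)))) = 1/(-15887 + (31809 + (13779*(1/9678) + 12347*(-1/1708)))) = 1/(-15887 + (31809 + (4593/3226 - 12347/1708))) = 1/(-15887 + (31809 - 15993289/2755004)) = 1/(-15887 + 87617928947/2755004) = 1/(43849180399/2755004) = 2755004/43849180399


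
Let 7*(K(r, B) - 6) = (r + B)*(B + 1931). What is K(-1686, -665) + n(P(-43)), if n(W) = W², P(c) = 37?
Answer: -2966741/7 ≈ -4.2382e+5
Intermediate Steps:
K(r, B) = 6 + (1931 + B)*(B + r)/7 (K(r, B) = 6 + ((r + B)*(B + 1931))/7 = 6 + ((B + r)*(1931 + B))/7 = 6 + ((1931 + B)*(B + r))/7 = 6 + (1931 + B)*(B + r)/7)
K(-1686, -665) + n(P(-43)) = (6 + (⅐)*(-665)² + (1931/7)*(-665) + (1931/7)*(-1686) + (⅐)*(-665)*(-1686)) + 37² = (6 + (⅐)*442225 - 183445 - 3255666/7 + 160170) + 1369 = (6 + 63175 - 183445 - 3255666/7 + 160170) + 1369 = -2976324/7 + 1369 = -2966741/7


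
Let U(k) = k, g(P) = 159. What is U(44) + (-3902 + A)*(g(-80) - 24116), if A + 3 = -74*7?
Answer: 105961855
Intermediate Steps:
A = -521 (A = -3 - 74*7 = -3 - 518 = -521)
U(44) + (-3902 + A)*(g(-80) - 24116) = 44 + (-3902 - 521)*(159 - 24116) = 44 - 4423*(-23957) = 44 + 105961811 = 105961855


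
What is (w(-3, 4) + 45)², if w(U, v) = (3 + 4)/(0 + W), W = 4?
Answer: 34969/16 ≈ 2185.6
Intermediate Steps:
w(U, v) = 7/4 (w(U, v) = (3 + 4)/(0 + 4) = 7/4)
(w(-3, 4) + 45)² = (7/4 + 45)² = (187/4)² = 34969/16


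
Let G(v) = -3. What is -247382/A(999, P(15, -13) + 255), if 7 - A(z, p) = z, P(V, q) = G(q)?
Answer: 123691/496 ≈ 249.38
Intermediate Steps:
P(V, q) = -3
A(z, p) = 7 - z
-247382/A(999, P(15, -13) + 255) = -247382/(7 - 1*999) = -247382/(7 - 999) = -247382/(-992) = -247382*(-1/992) = 123691/496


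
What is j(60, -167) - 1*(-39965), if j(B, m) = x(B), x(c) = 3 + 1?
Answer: 39969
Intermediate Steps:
x(c) = 4
j(B, m) = 4
j(60, -167) - 1*(-39965) = 4 - 1*(-39965) = 4 + 39965 = 39969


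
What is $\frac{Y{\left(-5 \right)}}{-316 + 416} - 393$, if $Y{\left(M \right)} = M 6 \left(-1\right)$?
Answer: $- \frac{3927}{10} \approx -392.7$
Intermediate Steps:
$Y{\left(M \right)} = - 6 M$ ($Y{\left(M \right)} = 6 M \left(-1\right) = - 6 M$)
$\frac{Y{\left(-5 \right)}}{-316 + 416} - 393 = \frac{\left(-6\right) \left(-5\right)}{-316 + 416} - 393 = \frac{30}{100} - 393 = 30 \cdot \frac{1}{100} - 393 = \frac{3}{10} - 393 = - \frac{3927}{10}$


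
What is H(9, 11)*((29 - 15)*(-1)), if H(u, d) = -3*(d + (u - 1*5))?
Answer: 630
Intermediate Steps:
H(u, d) = 15 - 3*d - 3*u (H(u, d) = -3*(d + (u - 5)) = -3*(d + (-5 + u)) = -3*(-5 + d + u) = 15 - 3*d - 3*u)
H(9, 11)*((29 - 15)*(-1)) = (15 - 3*11 - 3*9)*((29 - 15)*(-1)) = (15 - 33 - 27)*(14*(-1)) = -45*(-14) = 630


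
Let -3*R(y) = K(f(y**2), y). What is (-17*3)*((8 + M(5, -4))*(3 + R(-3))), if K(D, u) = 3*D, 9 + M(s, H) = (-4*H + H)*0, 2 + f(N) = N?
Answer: -204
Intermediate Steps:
f(N) = -2 + N
M(s, H) = -9 (M(s, H) = -9 + (-4*H + H)*0 = -9 - 3*H*0 = -9 + 0 = -9)
R(y) = 2 - y**2 (R(y) = -(-2 + y**2) = -(-6 + 3*y**2)/3 = 2 - y**2)
(-17*3)*((8 + M(5, -4))*(3 + R(-3))) = (-17*3)*((8 - 9)*(3 + (2 - 1*(-3)**2))) = -(-51)*(3 + (2 - 1*9)) = -(-51)*(3 + (2 - 9)) = -(-51)*(3 - 7) = -(-51)*(-4) = -51*4 = -204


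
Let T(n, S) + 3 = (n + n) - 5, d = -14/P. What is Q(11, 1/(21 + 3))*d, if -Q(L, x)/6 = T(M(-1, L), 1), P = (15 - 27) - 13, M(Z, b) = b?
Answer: -1176/25 ≈ -47.040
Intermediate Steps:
P = -25 (P = -12 - 13 = -25)
d = 14/25 (d = -14/(-25) = -14*(-1/25) = 14/25 ≈ 0.56000)
T(n, S) = -8 + 2*n (T(n, S) = -3 + ((n + n) - 5) = -3 + (2*n - 5) = -3 + (-5 + 2*n) = -8 + 2*n)
Q(L, x) = 48 - 12*L (Q(L, x) = -6*(-8 + 2*L) = 48 - 12*L)
Q(11, 1/(21 + 3))*d = (48 - 12*11)*(14/25) = (48 - 132)*(14/25) = -84*14/25 = -1176/25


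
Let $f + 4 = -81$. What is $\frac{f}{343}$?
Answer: $- \frac{85}{343} \approx -0.24781$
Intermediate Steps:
$f = -85$ ($f = -4 - 81 = -85$)
$\frac{f}{343} = \frac{1}{343} \left(-85\right) = - \frac{85}{343}$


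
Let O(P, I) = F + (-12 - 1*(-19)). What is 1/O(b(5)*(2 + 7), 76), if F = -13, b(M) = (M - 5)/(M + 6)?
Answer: -⅙ ≈ -0.16667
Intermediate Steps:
b(M) = (-5 + M)/(6 + M)
O(P, I) = -6 (O(P, I) = -13 + (-12 - 1*(-19)) = -13 + (-12 + 19) = -13 + 7 = -6)
1/O(b(5)*(2 + 7), 76) = 1/(-6) = -⅙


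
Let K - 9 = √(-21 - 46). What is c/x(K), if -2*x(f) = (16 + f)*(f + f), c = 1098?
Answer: 549*I/(-79*I + 17*√67) ≈ -1.6939 + 2.9837*I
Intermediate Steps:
K = 9 + I*√67 (K = 9 + √(-21 - 46) = 9 + √(-67) = 9 + I*√67 ≈ 9.0 + 8.1853*I)
x(f) = -f*(16 + f) (x(f) = -(16 + f)*(f + f)/2 = -(16 + f)*2*f/2 = -f*(16 + f))
c/x(K) = 1098/((-(9 + I*√67)*(16 + (9 + I*√67)))) = 1098/((-(9 + I*√67)*(25 + I*√67))) = 1098*(-1/((9 + I*√67)*(25 + I*√67))) = -1098/((9 + I*√67)*(25 + I*√67))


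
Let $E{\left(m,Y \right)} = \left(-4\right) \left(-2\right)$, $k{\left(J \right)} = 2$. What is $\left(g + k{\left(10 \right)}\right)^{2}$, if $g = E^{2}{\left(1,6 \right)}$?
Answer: $4356$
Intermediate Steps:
$E{\left(m,Y \right)} = 8$
$g = 64$ ($g = 8^{2} = 64$)
$\left(g + k{\left(10 \right)}\right)^{2} = \left(64 + 2\right)^{2} = 66^{2} = 4356$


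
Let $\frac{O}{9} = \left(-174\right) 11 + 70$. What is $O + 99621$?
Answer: $83025$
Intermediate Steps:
$O = -16596$ ($O = 9 \left(\left(-174\right) 11 + 70\right) = 9 \left(-1914 + 70\right) = 9 \left(-1844\right) = -16596$)
$O + 99621 = -16596 + 99621 = 83025$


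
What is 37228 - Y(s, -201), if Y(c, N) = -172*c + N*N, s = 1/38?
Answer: -60201/19 ≈ -3168.5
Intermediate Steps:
s = 1/38 ≈ 0.026316
Y(c, N) = N**2 - 172*c (Y(c, N) = -172*c + N**2 = N**2 - 172*c)
37228 - Y(s, -201) = 37228 - ((-201)**2 - 172*1/38) = 37228 - (40401 - 86/19) = 37228 - 1*767533/19 = 37228 - 767533/19 = -60201/19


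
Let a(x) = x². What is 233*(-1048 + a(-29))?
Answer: -48231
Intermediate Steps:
233*(-1048 + a(-29)) = 233*(-1048 + (-29)²) = 233*(-1048 + 841) = 233*(-207) = -48231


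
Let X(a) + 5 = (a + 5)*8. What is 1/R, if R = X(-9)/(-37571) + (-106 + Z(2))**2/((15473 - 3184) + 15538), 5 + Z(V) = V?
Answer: 1045488217/447410650 ≈ 2.3368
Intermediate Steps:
Z(V) = -5 + V
X(a) = 35 + 8*a (X(a) = -5 + (a + 5)*8 = -5 + (5 + a)*8 = -5 + (40 + 8*a) = 35 + 8*a)
R = 447410650/1045488217 (R = (35 + 8*(-9))/(-37571) + (-106 + (-5 + 2))**2/((15473 - 3184) + 15538) = (35 - 72)*(-1/37571) + (-106 - 3)**2/(12289 + 15538) = -37*(-1/37571) + (-109)**2/27827 = 37/37571 + 11881*(1/27827) = 37/37571 + 11881/27827 = 447410650/1045488217 ≈ 0.42794)
1/R = 1/(447410650/1045488217) = 1045488217/447410650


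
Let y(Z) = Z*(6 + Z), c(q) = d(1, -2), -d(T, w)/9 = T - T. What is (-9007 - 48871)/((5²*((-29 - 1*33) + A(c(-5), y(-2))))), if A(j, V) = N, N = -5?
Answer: 57878/1675 ≈ 34.554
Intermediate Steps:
d(T, w) = 0 (d(T, w) = -9*(T - T) = -9*0 = 0)
c(q) = 0
A(j, V) = -5
(-9007 - 48871)/((5²*((-29 - 1*33) + A(c(-5), y(-2))))) = (-9007 - 48871)/((5²*((-29 - 1*33) - 5))) = -57878*1/(25*((-29 - 33) - 5)) = -57878*1/(25*(-62 - 5)) = -57878/(25*(-67)) = -57878/(-1675) = -57878*(-1/1675) = 57878/1675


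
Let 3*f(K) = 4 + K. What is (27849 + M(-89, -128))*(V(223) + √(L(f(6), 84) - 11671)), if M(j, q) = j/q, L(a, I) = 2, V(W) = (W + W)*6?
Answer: 2384825109/32 + 3564761*I*√11669/128 ≈ 7.4526e+7 + 3.0084e+6*I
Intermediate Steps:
V(W) = 12*W (V(W) = (2*W)*6 = 12*W)
f(K) = 4/3 + K/3 (f(K) = (4 + K)/3 = 4/3 + K/3)
(27849 + M(-89, -128))*(V(223) + √(L(f(6), 84) - 11671)) = (27849 - 89/(-128))*(12*223 + √(2 - 11671)) = (27849 - 89*(-1/128))*(2676 + √(-11669)) = (27849 + 89/128)*(2676 + I*√11669) = 3564761*(2676 + I*√11669)/128 = 2384825109/32 + 3564761*I*√11669/128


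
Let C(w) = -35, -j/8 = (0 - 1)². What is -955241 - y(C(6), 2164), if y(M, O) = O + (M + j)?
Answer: -957362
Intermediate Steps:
j = -8 (j = -8*(0 - 1)² = -8*(-1)² = -8*1 = -8)
y(M, O) = -8 + M + O (y(M, O) = O + (M - 8) = O + (-8 + M) = -8 + M + O)
-955241 - y(C(6), 2164) = -955241 - (-8 - 35 + 2164) = -955241 - 1*2121 = -955241 - 2121 = -957362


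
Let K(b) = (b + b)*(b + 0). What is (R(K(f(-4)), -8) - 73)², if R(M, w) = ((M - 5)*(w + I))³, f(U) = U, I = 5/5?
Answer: 45580618800964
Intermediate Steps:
I = 1 (I = 5*(⅕) = 1)
K(b) = 2*b² (K(b) = (2*b)*b = 2*b²)
R(M, w) = (1 + w)³*(-5 + M)³ (R(M, w) = ((M - 5)*(w + 1))³ = ((-5 + M)*(1 + w))³ = ((1 + w)*(-5 + M))³ = (1 + w)³*(-5 + M)³)
(R(K(f(-4)), -8) - 73)² = ((1 - 8)³*(-5 + 2*(-4)²)³ - 73)² = ((-7)³*(-5 + 2*16)³ - 73)² = (-343*(-5 + 32)³ - 73)² = (-343*27³ - 73)² = (-343*19683 - 73)² = (-6751269 - 73)² = (-6751342)² = 45580618800964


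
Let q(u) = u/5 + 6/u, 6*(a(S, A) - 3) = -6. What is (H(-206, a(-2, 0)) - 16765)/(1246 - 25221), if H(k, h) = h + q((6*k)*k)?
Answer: -1035444463/726716500 ≈ -1.4248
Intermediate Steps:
a(S, A) = 2 (a(S, A) = 3 + (1/6)*(-6) = 3 - 1 = 2)
q(u) = 6/u + u/5 (q(u) = u*(1/5) + 6/u = u/5 + 6/u = 6/u + u/5)
H(k, h) = h + k**(-2) + 6*k**2/5 (H(k, h) = h + (6/(((6*k)*k)) + ((6*k)*k)/5) = h + (6/((6*k**2)) + (6*k**2)/5) = h + (6*(1/(6*k**2)) + 6*k**2/5) = h + (k**(-2) + 6*k**2/5) = h + k**(-2) + 6*k**2/5)
(H(-206, a(-2, 0)) - 16765)/(1246 - 25221) = ((2 + (-206)**(-2) + (6/5)*(-206)**2) - 16765)/(1246 - 25221) = ((2 + 1/42436 + (6/5)*42436) - 16765)/(-23975) = ((2 + 1/42436 + 254616/5) - 16765)*(-1/23975) = (10805308941/212180 - 16765)*(-1/23975) = (7248111241/212180)*(-1/23975) = -1035444463/726716500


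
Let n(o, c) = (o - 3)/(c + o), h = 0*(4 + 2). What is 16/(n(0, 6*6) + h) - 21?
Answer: -213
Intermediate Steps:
h = 0 (h = 0*6 = 0)
n(o, c) = (-3 + o)/(c + o)
16/(n(0, 6*6) + h) - 21 = 16/((-3 + 0)/(6*6 + 0) + 0) - 21 = 16/(-3/(36 + 0) + 0) - 21 = 16/(-3/36 + 0) - 21 = 16/((1/36)*(-3) + 0) - 21 = 16/(-1/12 + 0) - 21 = 16/(-1/12) - 21 = -12*16 - 21 = -192 - 21 = -213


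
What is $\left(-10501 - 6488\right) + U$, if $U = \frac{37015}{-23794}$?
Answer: $- \frac{404273281}{23794} \approx -16991.0$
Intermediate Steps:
$U = - \frac{37015}{23794}$ ($U = 37015 \left(- \frac{1}{23794}\right) = - \frac{37015}{23794} \approx -1.5556$)
$\left(-10501 - 6488\right) + U = \left(-10501 - 6488\right) - \frac{37015}{23794} = -16989 - \frac{37015}{23794} = - \frac{404273281}{23794}$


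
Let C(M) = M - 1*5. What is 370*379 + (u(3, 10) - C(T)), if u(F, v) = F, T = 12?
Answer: 140226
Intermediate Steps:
C(M) = -5 + M (C(M) = M - 5 = -5 + M)
370*379 + (u(3, 10) - C(T)) = 370*379 + (3 - (-5 + 12)) = 140230 + (3 - 1*7) = 140230 + (3 - 7) = 140230 - 4 = 140226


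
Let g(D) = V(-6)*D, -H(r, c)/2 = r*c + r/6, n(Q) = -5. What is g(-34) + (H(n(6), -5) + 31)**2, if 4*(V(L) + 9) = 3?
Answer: 10457/18 ≈ 580.94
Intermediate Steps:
V(L) = -33/4 (V(L) = -9 + (1/4)*3 = -9 + 3/4 = -33/4)
H(r, c) = -r/3 - 2*c*r (H(r, c) = -2*(r*c + r/6) = -2*(c*r + r*(1/6)) = -2*(c*r + r/6) = -2*(r/6 + c*r) = -r/3 - 2*c*r)
g(D) = -33*D/4
g(-34) + (H(n(6), -5) + 31)**2 = -33/4*(-34) + (-1/3*(-5)*(1 + 6*(-5)) + 31)**2 = 561/2 + (-1/3*(-5)*(1 - 30) + 31)**2 = 561/2 + (-1/3*(-5)*(-29) + 31)**2 = 561/2 + (-145/3 + 31)**2 = 561/2 + (-52/3)**2 = 561/2 + 2704/9 = 10457/18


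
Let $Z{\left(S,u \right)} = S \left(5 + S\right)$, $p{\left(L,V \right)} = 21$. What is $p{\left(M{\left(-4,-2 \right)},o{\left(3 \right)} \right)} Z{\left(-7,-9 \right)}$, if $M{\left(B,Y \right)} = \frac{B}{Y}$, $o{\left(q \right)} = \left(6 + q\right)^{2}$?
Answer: $294$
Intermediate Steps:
$p{\left(M{\left(-4,-2 \right)},o{\left(3 \right)} \right)} Z{\left(-7,-9 \right)} = 21 \left(- 7 \left(5 - 7\right)\right) = 21 \left(\left(-7\right) \left(-2\right)\right) = 21 \cdot 14 = 294$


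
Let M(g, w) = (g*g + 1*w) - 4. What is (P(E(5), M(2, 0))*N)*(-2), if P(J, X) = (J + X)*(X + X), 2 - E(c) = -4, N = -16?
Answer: 0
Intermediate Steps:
E(c) = 6 (E(c) = 2 - 1*(-4) = 2 + 4 = 6)
M(g, w) = -4 + w + g**2 (M(g, w) = (g**2 + w) - 4 = (w + g**2) - 4 = -4 + w + g**2)
P(J, X) = 2*X*(J + X) (P(J, X) = (J + X)*(2*X) = 2*X*(J + X))
(P(E(5), M(2, 0))*N)*(-2) = ((2*(-4 + 0 + 2**2)*(6 + (-4 + 0 + 2**2)))*(-16))*(-2) = ((2*(-4 + 0 + 4)*(6 + (-4 + 0 + 4)))*(-16))*(-2) = ((2*0*(6 + 0))*(-16))*(-2) = ((2*0*6)*(-16))*(-2) = (0*(-16))*(-2) = 0*(-2) = 0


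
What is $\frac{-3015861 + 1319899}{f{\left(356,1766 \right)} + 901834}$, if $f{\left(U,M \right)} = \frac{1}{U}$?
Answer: $- \frac{603762472}{321052905} \approx -1.8806$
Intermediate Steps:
$\frac{-3015861 + 1319899}{f{\left(356,1766 \right)} + 901834} = \frac{-3015861 + 1319899}{\frac{1}{356} + 901834} = - \frac{1695962}{\frac{1}{356} + 901834} = - \frac{1695962}{\frac{321052905}{356}} = \left(-1695962\right) \frac{356}{321052905} = - \frac{603762472}{321052905}$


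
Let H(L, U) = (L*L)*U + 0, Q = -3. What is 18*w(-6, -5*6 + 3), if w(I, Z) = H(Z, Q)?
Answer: -39366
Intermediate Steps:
H(L, U) = U*L**2 (H(L, U) = L**2*U + 0 = U*L**2 + 0 = U*L**2)
w(I, Z) = -3*Z**2
18*w(-6, -5*6 + 3) = 18*(-3*(-5*6 + 3)**2) = 18*(-3*(-30 + 3)**2) = 18*(-3*(-27)**2) = 18*(-3*729) = 18*(-2187) = -39366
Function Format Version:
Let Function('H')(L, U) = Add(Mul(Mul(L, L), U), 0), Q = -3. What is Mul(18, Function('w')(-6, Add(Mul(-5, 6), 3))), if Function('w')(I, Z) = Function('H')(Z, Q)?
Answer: -39366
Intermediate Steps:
Function('H')(L, U) = Mul(U, Pow(L, 2)) (Function('H')(L, U) = Add(Mul(Pow(L, 2), U), 0) = Add(Mul(U, Pow(L, 2)), 0) = Mul(U, Pow(L, 2)))
Function('w')(I, Z) = Mul(-3, Pow(Z, 2))
Mul(18, Function('w')(-6, Add(Mul(-5, 6), 3))) = Mul(18, Mul(-3, Pow(Add(Mul(-5, 6), 3), 2))) = Mul(18, Mul(-3, Pow(Add(-30, 3), 2))) = Mul(18, Mul(-3, Pow(-27, 2))) = Mul(18, Mul(-3, 729)) = Mul(18, -2187) = -39366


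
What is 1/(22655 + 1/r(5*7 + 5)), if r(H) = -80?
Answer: 80/1812399 ≈ 4.4140e-5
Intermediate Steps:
1/(22655 + 1/r(5*7 + 5)) = 1/(22655 + 1/(-80)) = 1/(22655 - 1/80) = 1/(1812399/80) = 80/1812399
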